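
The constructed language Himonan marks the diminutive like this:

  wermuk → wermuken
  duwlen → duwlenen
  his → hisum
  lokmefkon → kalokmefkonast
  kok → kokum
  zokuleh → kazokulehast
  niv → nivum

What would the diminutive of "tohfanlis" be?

katohfanlisast

kok and wermuk both end in -k yet inflect differently (kokum, wermuken), so the final letter is not what conditions the rule; the number of vowels is.
"tohfanlis" has 3 vowels. The stems with 3 vowels (lokmefkon → kalokmefkonast, zokuleh → kazokulehast) add ka- … -ast around the stem.
So tohfanlis → katohfanlisast.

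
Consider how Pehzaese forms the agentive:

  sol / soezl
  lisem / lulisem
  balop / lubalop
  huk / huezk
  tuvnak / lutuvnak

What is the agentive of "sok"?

huk and tuvnak both end in -k yet inflect differently (huezk, lutuvnak), so the final letter is not what conditions the rule; the number of vowels is.
"sok" has 1 vowel. The stems with 1 vowel (huk → huezk, sol → soezl) insert -ez- after the first vowel.
The other pattern: stems with 2 vowels add the prefix lu-.
So sok → soezk.

soezk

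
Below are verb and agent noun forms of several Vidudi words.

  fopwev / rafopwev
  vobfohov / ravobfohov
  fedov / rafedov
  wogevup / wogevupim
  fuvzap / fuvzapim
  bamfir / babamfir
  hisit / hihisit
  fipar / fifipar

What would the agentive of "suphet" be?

susuphet

fuvzap and fipar both have last vowel 'a' yet inflect differently (fuvzapim, fifipar), so the last vowel is not what conditions the rule; the final letter is.
"suphet" ends in -t. The one such stem in the data (hisit → hihisit) repeats the first consonant+vowel as a prefix (as do bamfir, fipar), so the same rule applies.
So suphet → susuphet.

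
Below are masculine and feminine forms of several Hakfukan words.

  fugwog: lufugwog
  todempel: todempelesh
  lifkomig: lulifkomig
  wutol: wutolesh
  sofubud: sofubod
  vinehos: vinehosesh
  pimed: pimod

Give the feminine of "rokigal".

"rokigal" ends in -l. The stems ending in -l (wutol → wutolesh, todempel → todempelesh) add -esh.
So rokigal → rokigalesh.

rokigalesh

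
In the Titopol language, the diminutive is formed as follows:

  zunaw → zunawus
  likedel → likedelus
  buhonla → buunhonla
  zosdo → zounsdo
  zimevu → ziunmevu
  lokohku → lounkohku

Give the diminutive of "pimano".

zunaw and buhonla both have last vowel 'a' yet inflect differently (zunawus, buunhonla), so the last vowel is not what conditions the rule; whether the stem ends in a vowel or a consonant is.
"pimano" ends in a vowel. The stems ending in a vowel (buhonla → buunhonla, zosdo → zounsdo, zimevu → ziunmevu) insert -un- after the first vowel.
The other pattern: stems ending in a consonant add -us.
So pimano → piunmano.

piunmano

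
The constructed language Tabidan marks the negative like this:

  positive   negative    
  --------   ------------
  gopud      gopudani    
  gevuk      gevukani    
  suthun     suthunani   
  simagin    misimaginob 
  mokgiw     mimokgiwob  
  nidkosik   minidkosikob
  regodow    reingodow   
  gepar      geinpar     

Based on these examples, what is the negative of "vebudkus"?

vebudkusani

suthun and simagin both end in -n yet inflect differently (suthunani, misimaginob), so the final letter is not what conditions the rule; the last vowel is.
"vebudkus" has last vowel 'u'. The stems whose last vowel is 'u' (gopud → gopudani, gevuk → gevukani, suthun → suthunani) add -ani.
So vebudkus → vebudkusani.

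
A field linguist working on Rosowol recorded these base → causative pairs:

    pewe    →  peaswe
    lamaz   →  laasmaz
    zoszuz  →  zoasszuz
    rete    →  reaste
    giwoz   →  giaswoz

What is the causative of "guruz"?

guasruz

Every pair shown (pewe → peaswe, lamaz → laasmaz, zoszuz → zoasszuz, …) follows the same rule: insert -as- after the first vowel.
So guruz → guasruz.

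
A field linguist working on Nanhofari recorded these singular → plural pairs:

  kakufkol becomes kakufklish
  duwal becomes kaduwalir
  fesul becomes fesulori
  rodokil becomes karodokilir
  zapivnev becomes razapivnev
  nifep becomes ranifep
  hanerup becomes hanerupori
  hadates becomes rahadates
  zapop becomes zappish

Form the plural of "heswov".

heswvish

fesul and kakufkol both end in -l yet inflect differently (fesulori, kakufklish), so the final letter is not what conditions the rule; the last vowel is.
"heswov" has last vowel 'o'. The stems whose last vowel is 'o' (kakufkol → kakufklish, zapop → zappish) delete the last vowel and add -ish.
The other patterns: stems whose last vowel is 'u' add -ori; stems whose last vowel is 'a' or 'i' add ka- … -ir around the stem; stems whose last vowel is 'e' add the prefix ra-.
So heswov → heswvish.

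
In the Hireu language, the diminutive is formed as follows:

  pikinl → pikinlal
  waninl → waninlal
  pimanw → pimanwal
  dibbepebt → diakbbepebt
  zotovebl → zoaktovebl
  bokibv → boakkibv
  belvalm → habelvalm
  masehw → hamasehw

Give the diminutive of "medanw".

medanwal

"medanw" has second-to-last letter 'n'. The stems whose second-to-last letter is 'n' (pikinl → pikinlal, waninl → waninlal, pimanw → pimanwal) add -al.
The other patterns: stems whose second-to-last letter is 'b' insert -ak- after the first vowel; stems whose second-to-last letter is 'h' or 'l' add the prefix ha-.
So medanw → medanwal.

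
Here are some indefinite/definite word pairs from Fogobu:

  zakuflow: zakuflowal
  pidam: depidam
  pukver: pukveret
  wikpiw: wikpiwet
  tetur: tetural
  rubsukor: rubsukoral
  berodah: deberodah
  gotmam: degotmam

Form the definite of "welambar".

rubsukor and pukver both end in -r yet inflect differently (rubsukoral, pukveret), so the final letter is not what conditions the rule; the last vowel is.
"welambar" has last vowel 'a'. The stems whose last vowel is 'a' (berodah → deberodah, pidam → depidam, gotmam → degotmam) add the prefix de-.
The other patterns: stems whose last vowel is 'o' or 'u' add -al; stems whose last vowel is 'e' or 'i' add -et.
So welambar → dewelambar.

dewelambar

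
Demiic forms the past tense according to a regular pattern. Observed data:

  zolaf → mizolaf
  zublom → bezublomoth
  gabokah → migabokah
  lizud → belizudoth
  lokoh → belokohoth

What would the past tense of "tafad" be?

gabokah and lokoh both end in -h yet inflect differently (migabokah, belokohoth), so the final letter is not what conditions the rule; the last vowel is.
"tafad" has last vowel 'a'. The stems whose last vowel is 'a' (gabokah → migabokah, zolaf → mizolaf) add the prefix mi-.
The other pattern: stems whose last vowel is 'o' or 'u' add be- … -oth around the stem.
So tafad → mitafad.

mitafad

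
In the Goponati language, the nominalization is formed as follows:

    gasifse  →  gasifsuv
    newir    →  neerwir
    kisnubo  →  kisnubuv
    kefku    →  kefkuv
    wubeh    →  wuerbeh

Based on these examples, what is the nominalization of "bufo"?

wubeh and gasifse both have last vowel 'e' yet inflect differently (wuerbeh, gasifsuv), so the last vowel is not what conditions the rule; whether the stem ends in a vowel or a consonant is.
"bufo" ends in a vowel. The stems ending in a vowel (kisnubo → kisnubuv, kefku → kefkuv, gasifse → gasifsuv) drop the final letter and add -uv.
The other pattern: stems ending in a consonant insert -er- after the first vowel.
So bufo → bufuv.

bufuv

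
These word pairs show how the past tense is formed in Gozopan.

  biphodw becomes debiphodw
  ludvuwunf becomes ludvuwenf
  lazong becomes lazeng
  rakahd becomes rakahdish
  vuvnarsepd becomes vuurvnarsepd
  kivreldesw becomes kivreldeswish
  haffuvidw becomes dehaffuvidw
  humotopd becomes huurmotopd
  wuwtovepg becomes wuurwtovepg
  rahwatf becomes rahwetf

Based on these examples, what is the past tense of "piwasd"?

vuvnarsepd and rakahd both end in -d yet inflect differently (vuurvnarsepd, rakahdish), so the final letter is not what conditions the rule; the second-to-last letter is.
"piwasd" has second-to-last letter 's'. The one such stem in the data (kivreldesw → kivreldeswish) adds -ish, so the same rule applies.
So piwasd → piwasdish.

piwasdish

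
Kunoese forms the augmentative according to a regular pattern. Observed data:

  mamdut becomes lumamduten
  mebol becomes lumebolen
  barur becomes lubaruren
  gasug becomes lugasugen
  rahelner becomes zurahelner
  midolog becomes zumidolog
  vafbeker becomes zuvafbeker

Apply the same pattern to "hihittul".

barur and rahelner both end in -r yet inflect differently (lubaruren, zurahelner), so the final letter is not what conditions the rule; the number of vowels is.
"hihittul" has 3 vowels. The stems with 3 vowels (rahelner → zurahelner, midolog → zumidolog, vafbeker → zuvafbeker) add the prefix zu-.
So hihittul → zuhihittul.

zuhihittul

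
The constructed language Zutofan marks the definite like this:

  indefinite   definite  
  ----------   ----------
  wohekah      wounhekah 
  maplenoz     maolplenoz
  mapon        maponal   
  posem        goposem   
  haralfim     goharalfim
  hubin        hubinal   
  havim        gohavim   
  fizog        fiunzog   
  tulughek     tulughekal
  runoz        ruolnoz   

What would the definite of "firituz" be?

hubin and haralfim both have last vowel 'i' yet inflect differently (hubinal, goharalfim), so the last vowel is not what conditions the rule; the final letter is.
"firituz" ends in -z. The stems ending in -z (maplenoz → maolplenoz, runoz → ruolnoz) insert -ol- after the first vowel.
The other patterns: stems ending in -k or -n add -al; stems ending in -m add the prefix go-; stems ending in -g or -h insert -un- after the first vowel.
So firituz → fiolrituz.

fiolrituz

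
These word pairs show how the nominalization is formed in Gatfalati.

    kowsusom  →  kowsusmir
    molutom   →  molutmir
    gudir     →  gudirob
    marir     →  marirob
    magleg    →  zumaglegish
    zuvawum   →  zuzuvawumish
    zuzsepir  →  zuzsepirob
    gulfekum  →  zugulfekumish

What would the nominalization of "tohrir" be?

tohrirob

kowsusom and gulfekum both end in -m yet inflect differently (kowsusmir, zugulfekumish), so the final letter is not what conditions the rule; the last vowel is.
"tohrir" has last vowel 'i'. The stems whose last vowel is 'i' (gudir → gudirob, marir → marirob, zuzsepir → zuzsepirob) add -ob.
So tohrir → tohrirob.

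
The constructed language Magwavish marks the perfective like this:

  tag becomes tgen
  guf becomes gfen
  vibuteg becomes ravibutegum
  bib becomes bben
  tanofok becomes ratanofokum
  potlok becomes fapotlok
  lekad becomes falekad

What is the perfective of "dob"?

"dob" has 1 vowel. The stems with 1 vowel (guf → gfen, bib → bben, tag → tgen) delete the last vowel and add -en.
So dob → dben.

dben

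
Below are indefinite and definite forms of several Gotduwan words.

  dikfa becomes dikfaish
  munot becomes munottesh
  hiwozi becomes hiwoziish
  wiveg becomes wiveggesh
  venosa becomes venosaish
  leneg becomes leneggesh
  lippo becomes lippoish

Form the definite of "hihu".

"hihu" ends in a vowel. The stems ending in a vowel (hiwozi → hiwoziish, dikfa → dikfaish, venosa → venosaish) add -ish.
The other pattern: stems ending in a consonant double the final consonant and add -esh.
So hihu → hihuish.

hihuish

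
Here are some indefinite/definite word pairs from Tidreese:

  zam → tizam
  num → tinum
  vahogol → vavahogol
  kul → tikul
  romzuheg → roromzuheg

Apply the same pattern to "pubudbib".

vahogol and kul both end in -l yet inflect differently (vavahogol, tikul), so the final letter is not what conditions the rule; the number of vowels is.
"pubudbib" has 3 vowels. The stems with 3 vowels (vahogol → vavahogol, romzuheg → roromzuheg) repeat the first consonant+vowel as a prefix.
So pubudbib → pupubudbib.

pupubudbib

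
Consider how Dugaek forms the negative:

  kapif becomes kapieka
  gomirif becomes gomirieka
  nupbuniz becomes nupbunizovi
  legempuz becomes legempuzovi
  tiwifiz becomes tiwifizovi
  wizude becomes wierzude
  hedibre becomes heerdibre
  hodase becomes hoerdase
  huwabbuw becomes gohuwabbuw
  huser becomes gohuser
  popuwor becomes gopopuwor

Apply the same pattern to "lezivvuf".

"lezivvuf" ends in -f. The stems ending in -f (kapif → kapieka, gomirif → gomirieka) drop the final letter and add -eka.
So lezivvuf → lezivvueka.

lezivvueka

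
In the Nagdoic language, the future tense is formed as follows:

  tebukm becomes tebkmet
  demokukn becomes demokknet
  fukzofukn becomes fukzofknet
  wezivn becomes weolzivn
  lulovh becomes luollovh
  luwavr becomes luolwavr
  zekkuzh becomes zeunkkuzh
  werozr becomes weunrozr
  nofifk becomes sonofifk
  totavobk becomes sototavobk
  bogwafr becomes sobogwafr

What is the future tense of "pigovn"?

piolgovn

"pigovn" has second-to-last letter 'v'. The stems whose second-to-last letter is 'v' (wezivn → weolzivn, lulovh → luollovh, luwavr → luolwavr) insert -ol- after the first vowel.
So pigovn → piolgovn.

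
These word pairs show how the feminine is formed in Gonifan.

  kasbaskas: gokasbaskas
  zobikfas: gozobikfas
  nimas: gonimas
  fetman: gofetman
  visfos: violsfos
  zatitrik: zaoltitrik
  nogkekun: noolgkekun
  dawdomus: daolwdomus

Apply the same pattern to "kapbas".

gokapbas

kasbaskas and visfos both end in -s yet inflect differently (gokasbaskas, violsfos), so the final letter is not what conditions the rule; the last vowel is.
"kapbas" has last vowel 'a'. The stems whose last vowel is 'a' (kasbaskas → gokasbaskas, zobikfas → gozobikfas, nimas → gonimas) add the prefix go-.
So kapbas → gokapbas.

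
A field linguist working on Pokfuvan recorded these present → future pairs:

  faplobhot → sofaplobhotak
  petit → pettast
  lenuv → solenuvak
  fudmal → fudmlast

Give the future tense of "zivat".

zivtast

petit and faplobhot both end in -t yet inflect differently (pettast, sofaplobhotak), so the final letter is not what conditions the rule; the last vowel is.
"zivat" has last vowel 'a'. The one such stem in the data (fudmal → fudmlast) deletes the last vowel and adds -ast (as does petit), so the same rule applies.
So zivat → zivtast.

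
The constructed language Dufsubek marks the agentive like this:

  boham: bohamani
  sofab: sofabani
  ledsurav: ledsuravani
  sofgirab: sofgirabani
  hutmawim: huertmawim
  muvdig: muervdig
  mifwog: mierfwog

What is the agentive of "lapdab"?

lapdabani

boham and hutmawim both end in -m yet inflect differently (bohamani, huertmawim), so the final letter is not what conditions the rule; the last vowel is.
"lapdab" has last vowel 'a'. The stems whose last vowel is 'a' (boham → bohamani, sofab → sofabani, ledsurav → ledsuravani) add -ani.
The other pattern: stems whose last vowel is 'i' or 'o' insert -er- after the first vowel.
So lapdab → lapdabani.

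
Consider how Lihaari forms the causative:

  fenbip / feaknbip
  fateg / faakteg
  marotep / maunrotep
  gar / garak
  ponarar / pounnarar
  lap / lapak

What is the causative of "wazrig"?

waakzrig

lap and fenbip both end in -p yet inflect differently (lapak, feaknbip), so the final letter is not what conditions the rule; the number of vowels is.
"wazrig" has 2 vowels. The stems with 2 vowels (fateg → faakteg, fenbip → feaknbip) insert -ak- after the first vowel.
The other patterns: stems with 1 vowel add -ak; stems with 3 vowels insert -un- after the first vowel.
So wazrig → waakzrig.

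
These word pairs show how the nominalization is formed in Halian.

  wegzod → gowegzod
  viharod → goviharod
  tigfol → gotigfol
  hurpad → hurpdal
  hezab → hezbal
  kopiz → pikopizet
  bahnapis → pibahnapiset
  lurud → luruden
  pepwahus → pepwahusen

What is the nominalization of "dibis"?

"dibis" has last vowel 'i'. The stems whose last vowel is 'i' (kopiz → pikopizet, bahnapis → pibahnapiset) add pi- … -et around the stem.
So dibis → pidibiset.

pidibiset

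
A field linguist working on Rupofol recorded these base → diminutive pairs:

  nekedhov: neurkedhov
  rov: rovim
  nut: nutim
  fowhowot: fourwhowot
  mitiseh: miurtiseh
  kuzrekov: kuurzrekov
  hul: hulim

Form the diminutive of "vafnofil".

fowhowot and nut both end in -t yet inflect differently (fourwhowot, nutim), so the final letter is not what conditions the rule; the number of vowels is.
"vafnofil" has 3 vowels. The stems with 3 vowels (mitiseh → miurtiseh, nekedhov → neurkedhov, kuzrekov → kuurzrekov) insert -ur- after the first vowel.
So vafnofil → vaurfnofil.

vaurfnofil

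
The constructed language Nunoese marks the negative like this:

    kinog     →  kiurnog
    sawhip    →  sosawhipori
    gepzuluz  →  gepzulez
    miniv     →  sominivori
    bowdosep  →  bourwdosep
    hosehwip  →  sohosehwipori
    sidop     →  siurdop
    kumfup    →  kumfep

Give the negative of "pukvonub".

hosehwip and kumfup both end in -p yet inflect differently (sohosehwipori, kumfep), so the final letter is not what conditions the rule; the last vowel is.
"pukvonub" has last vowel 'u'. The stems whose last vowel is 'u' (kumfup → kumfep, gepzuluz → gepzulez) change the last vowel to 'e'.
So pukvonub → pukvoneb.

pukvoneb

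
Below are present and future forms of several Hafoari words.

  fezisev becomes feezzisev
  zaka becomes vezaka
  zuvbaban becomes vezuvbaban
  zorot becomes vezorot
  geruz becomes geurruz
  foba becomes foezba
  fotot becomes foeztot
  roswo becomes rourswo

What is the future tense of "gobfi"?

"gobfi" begins with g-. The one such stem in the data (geruz → geurruz) inserts -ur- after the first vowel (as does roswo), so the same rule applies.
So gobfi → gourbfi.

gourbfi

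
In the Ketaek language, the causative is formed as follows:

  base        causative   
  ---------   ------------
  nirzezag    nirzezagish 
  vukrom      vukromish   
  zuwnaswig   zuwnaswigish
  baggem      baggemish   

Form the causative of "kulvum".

Every pair shown (nirzezag → nirzezagish, vukrom → vukromish, zuwnaswig → zuwnaswigish, …) follows the same rule: add -ish.
So kulvum → kulvumish.

kulvumish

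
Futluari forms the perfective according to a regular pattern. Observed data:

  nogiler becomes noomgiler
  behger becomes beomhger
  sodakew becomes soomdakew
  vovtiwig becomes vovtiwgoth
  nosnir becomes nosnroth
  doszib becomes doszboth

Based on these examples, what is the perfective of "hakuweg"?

haomkuweg

nogiler and nosnir both end in -r yet inflect differently (noomgiler, nosnroth), so the final letter is not what conditions the rule; the last vowel is.
"hakuweg" has last vowel 'e'. The stems whose last vowel is 'e' (nogiler → noomgiler, behger → beomhger, sodakew → soomdakew) insert -om- after the first vowel.
So hakuweg → haomkuweg.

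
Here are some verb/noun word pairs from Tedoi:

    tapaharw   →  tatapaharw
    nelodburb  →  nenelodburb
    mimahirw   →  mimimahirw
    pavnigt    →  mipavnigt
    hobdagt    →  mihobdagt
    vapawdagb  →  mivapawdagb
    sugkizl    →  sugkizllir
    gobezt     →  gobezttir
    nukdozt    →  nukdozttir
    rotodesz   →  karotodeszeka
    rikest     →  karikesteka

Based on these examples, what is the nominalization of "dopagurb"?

nelodburb and vapawdagb both end in -b yet inflect differently (nenelodburb, mivapawdagb), so the final letter is not what conditions the rule; the second-to-last letter is.
"dopagurb" has second-to-last letter 'r'. The stems whose second-to-last letter is 'r' (tapaharw → tatapaharw, nelodburb → nenelodburb, mimahirw → mimimahirw) repeat the first consonant+vowel as a prefix.
The other patterns: stems whose second-to-last letter is 'g' add the prefix mi-; stems whose second-to-last letter is 'z' double the final consonant and add -ir; stems whose second-to-last letter is 's' add ka- … -eka around the stem.
So dopagurb → dodopagurb.

dodopagurb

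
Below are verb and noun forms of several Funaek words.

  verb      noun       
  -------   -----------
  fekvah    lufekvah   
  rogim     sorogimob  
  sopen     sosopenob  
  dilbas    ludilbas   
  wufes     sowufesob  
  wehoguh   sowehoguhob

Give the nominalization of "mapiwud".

fekvah and wehoguh both end in -h yet inflect differently (lufekvah, sowehoguhob), so the final letter is not what conditions the rule; the last vowel is.
"mapiwud" has last vowel 'u'. The one such stem in the data (wehoguh → sowehoguhob) adds so- … -ob around the stem, so the same rule applies.
So mapiwud → somapiwudob.

somapiwudob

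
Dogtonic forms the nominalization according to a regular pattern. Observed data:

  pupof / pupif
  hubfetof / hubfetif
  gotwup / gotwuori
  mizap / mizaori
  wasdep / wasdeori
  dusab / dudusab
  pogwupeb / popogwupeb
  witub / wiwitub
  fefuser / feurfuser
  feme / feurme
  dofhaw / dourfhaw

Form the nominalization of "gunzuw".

guurnzuw

mizap and dusab both have last vowel 'a' yet inflect differently (mizaori, dudusab), so the last vowel is not what conditions the rule; the final letter is.
"gunzuw" ends in -w. The one such stem in the data (dofhaw → dourfhaw) inserts -ur- after the first vowel (as do fefuser, feme), so the same rule applies.
So gunzuw → guurnzuw.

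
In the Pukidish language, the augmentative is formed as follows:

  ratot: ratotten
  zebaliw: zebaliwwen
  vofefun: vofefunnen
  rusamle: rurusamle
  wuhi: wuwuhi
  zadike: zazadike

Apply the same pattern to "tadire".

zebaliw and wuhi both have last vowel 'i' yet inflect differently (zebaliwwen, wuwuhi), so the last vowel is not what conditions the rule; whether the stem ends in a vowel or a consonant is.
"tadire" ends in a vowel. The stems ending in a vowel (rusamle → rurusamle, wuhi → wuwuhi, zadike → zazadike) repeat the first consonant+vowel as a prefix.
The other pattern: stems ending in a consonant double the final consonant and add -en.
So tadire → tatadire.

tatadire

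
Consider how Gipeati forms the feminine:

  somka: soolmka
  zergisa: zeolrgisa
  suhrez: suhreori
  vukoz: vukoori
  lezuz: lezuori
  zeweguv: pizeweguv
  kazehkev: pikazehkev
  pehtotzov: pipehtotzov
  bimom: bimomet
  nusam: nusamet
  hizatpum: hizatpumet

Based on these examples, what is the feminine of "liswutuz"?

lezuz and zeweguv both have last vowel 'u' yet inflect differently (lezuori, pizeweguv), so the last vowel is not what conditions the rule; the final letter is.
"liswutuz" ends in -z. The stems ending in -z (suhrez → suhreori, vukoz → vukoori, lezuz → lezuori) drop the final letter and add -ori.
So liswutuz → liswutuori.

liswutuori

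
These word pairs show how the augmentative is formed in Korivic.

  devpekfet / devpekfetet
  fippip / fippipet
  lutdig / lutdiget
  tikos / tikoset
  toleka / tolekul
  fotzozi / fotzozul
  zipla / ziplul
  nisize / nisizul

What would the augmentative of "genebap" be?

fippip and fotzozi both have last vowel 'i' yet inflect differently (fippipet, fotzozul), so the last vowel is not what conditions the rule; whether the stem ends in a vowel or a consonant is.
"genebap" ends in a consonant. The stems ending in a consonant (devpekfet → devpekfetet, fippip → fippipet, lutdig → lutdiget) add -et.
The other pattern: stems ending in a vowel drop the final letter and add -ul.
So genebap → genebapet.

genebapet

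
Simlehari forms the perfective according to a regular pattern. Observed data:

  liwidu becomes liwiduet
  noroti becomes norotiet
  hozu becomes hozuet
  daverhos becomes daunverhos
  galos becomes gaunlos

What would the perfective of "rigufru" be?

liwidu and daverhos both have 3 vowels yet inflect differently (liwiduet, daunverhos), so the number of vowels is not what conditions the rule; whether the stem ends in a vowel or a consonant is.
"rigufru" ends in a vowel. The stems ending in a vowel (liwidu → liwiduet, noroti → norotiet, hozu → hozuet) add -et.
The other pattern: stems ending in a consonant insert -un- after the first vowel.
So rigufru → rigufruet.

rigufruet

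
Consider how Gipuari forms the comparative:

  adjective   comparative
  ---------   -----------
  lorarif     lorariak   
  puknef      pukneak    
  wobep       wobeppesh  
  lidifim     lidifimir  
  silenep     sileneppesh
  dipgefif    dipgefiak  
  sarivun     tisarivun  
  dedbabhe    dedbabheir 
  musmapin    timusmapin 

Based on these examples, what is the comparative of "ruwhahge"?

puknef and wobep both have last vowel 'e' yet inflect differently (pukneak, wobeppesh), so the last vowel is not what conditions the rule; the final letter is.
"ruwhahge" ends in -e. The one such stem in the data (dedbabhe → dedbabheir) adds -ir, so the same rule applies.
The other patterns: stems ending in -f drop the final letter and add -ak; stems ending in -p double the final consonant and add -esh; stems ending in -n add the prefix ti-.
So ruwhahge → ruwhahgeir.

ruwhahgeir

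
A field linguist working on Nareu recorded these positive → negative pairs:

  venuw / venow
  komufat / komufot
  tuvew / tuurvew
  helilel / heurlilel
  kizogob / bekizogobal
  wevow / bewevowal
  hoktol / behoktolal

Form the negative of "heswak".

"heswak" has last vowel 'a'. The one such stem in the data (komufat → komufot) changes the last vowel to 'o' (as does venuw), so the same rule applies.
So heswak → heswok.

heswok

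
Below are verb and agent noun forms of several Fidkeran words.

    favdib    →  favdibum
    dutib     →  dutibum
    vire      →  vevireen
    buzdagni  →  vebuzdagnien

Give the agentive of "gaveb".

favdib and buzdagni both have last vowel 'i' yet inflect differently (favdibum, vebuzdagnien), so the last vowel is not what conditions the rule; whether the stem ends in a vowel or a consonant is.
"gaveb" ends in a consonant. The stems ending in a consonant (favdib → favdibum, dutib → dutibum) add -um.
The other pattern: stems ending in a vowel add ve- … -en around the stem.
So gaveb → gavebum.

gavebum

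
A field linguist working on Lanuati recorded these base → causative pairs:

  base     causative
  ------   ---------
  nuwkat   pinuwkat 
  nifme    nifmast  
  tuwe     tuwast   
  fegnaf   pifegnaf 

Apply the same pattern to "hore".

horast

"hore" ends in a vowel. The stems ending in a vowel (nifme → nifmast, tuwe → tuwast) drop the final letter and add -ast.
So hore → horast.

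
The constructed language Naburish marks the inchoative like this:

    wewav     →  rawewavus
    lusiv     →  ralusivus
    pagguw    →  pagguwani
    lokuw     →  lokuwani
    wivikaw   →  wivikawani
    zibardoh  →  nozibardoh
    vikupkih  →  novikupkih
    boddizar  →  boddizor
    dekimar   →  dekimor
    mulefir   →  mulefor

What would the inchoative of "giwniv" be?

wewav and wivikaw both have last vowel 'a' yet inflect differently (rawewavus, wivikawani), so the last vowel is not what conditions the rule; the final letter is.
"giwniv" ends in -v. The stems ending in -v (wewav → rawewavus, lusiv → ralusivus) add ra- … -us around the stem.
The other patterns: stems ending in -w add -ani; stems ending in -h add the prefix no-; stems ending in -r change the last vowel to 'o'.
So giwniv → ragiwnivus.

ragiwnivus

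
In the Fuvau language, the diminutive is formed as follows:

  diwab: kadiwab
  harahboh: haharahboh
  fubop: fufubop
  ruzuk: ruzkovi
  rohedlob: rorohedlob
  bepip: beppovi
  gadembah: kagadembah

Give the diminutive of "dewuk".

harahboh and gadembah both end in -h yet inflect differently (haharahboh, kagadembah), so the final letter is not what conditions the rule; the last vowel is.
"dewuk" has last vowel 'u'. The one such stem in the data (ruzuk → ruzkovi) deletes the last vowel and adds -ovi (as does bepip), so the same rule applies.
The other patterns: stems whose last vowel is 'o' repeat the first consonant+vowel as a prefix; stems whose last vowel is 'a' add the prefix ka-.
So dewuk → dewkovi.

dewkovi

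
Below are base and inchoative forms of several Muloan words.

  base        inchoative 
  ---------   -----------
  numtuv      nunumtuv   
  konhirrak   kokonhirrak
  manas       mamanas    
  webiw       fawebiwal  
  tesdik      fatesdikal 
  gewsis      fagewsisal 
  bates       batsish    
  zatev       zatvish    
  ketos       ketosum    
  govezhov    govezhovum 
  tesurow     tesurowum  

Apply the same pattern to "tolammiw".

"tolammiw" has last vowel 'i'. The stems whose last vowel is 'i' (webiw → fawebiwal, tesdik → fatesdikal, gewsis → fagewsisal) add fa- … -al around the stem.
So tolammiw → fatolammiwal.

fatolammiwal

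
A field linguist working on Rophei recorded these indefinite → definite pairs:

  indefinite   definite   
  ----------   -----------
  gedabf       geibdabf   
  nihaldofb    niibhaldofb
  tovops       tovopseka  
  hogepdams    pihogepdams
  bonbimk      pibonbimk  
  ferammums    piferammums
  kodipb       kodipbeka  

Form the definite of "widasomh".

piwidasomh

"widasomh" has second-to-last letter 'm'. The stems whose second-to-last letter is 'm' (ferammums → piferammums, hogepdams → pihogepdams, bonbimk → pibonbimk) add the prefix pi-.
So widasomh → piwidasomh.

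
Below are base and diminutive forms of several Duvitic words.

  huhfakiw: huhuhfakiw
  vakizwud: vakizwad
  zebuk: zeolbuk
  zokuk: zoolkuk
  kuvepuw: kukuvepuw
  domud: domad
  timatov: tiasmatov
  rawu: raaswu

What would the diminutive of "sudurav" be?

suasdurav

"sudurav" ends in -v. The one such stem in the data (timatov → tiasmatov) inserts -as- after the first vowel (as does rawu), so the same rule applies.
The other patterns: stems ending in -k insert -ol- after the first vowel; stems ending in -w repeat the first consonant+vowel as a prefix; stems ending in -d change the last vowel to 'a'.
So sudurav → suasdurav.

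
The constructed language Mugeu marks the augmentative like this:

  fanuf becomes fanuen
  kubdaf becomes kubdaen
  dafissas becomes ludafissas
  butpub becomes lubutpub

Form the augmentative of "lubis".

lulubis

kubdaf and dafissas both have last vowel 'a' yet inflect differently (kubdaen, ludafissas), so the last vowel is not what conditions the rule; the final letter is.
"lubis" ends in -s. The one such stem in the data (dafissas → ludafissas) adds the prefix lu-, so the same rule applies.
The other pattern: stems ending in -f drop the final letter and add -en.
So lubis → lulubis.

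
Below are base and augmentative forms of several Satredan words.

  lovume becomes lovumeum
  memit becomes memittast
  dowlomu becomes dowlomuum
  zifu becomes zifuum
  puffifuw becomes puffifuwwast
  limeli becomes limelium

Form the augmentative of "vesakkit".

"vesakkit" ends in a consonant. The stems ending in a consonant (puffifuw → puffifuwwast, memit → memittast) double the final consonant and add -ast.
So vesakkit → vesakkittast.

vesakkittast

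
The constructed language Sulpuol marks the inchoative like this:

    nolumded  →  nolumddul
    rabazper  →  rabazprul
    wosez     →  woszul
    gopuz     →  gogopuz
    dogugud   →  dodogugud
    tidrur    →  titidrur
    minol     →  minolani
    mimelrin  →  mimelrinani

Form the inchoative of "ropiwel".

ropiwlul

wosez and gopuz both end in -z yet inflect differently (woszul, gogopuz), so the final letter is not what conditions the rule; the last vowel is.
"ropiwel" has last vowel 'e'. The stems whose last vowel is 'e' (nolumded → nolumddul, rabazper → rabazprul, wosez → woszul) delete the last vowel and add -ul.
So ropiwel → ropiwlul.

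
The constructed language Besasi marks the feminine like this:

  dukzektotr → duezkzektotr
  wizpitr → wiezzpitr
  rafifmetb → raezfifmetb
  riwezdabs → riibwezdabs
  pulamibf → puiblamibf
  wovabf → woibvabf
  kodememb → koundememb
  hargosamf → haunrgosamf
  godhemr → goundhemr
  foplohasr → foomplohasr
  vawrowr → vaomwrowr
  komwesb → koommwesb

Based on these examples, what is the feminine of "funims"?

fuunnims

rafifmetb and kodememb both end in -b yet inflect differently (raezfifmetb, koundememb), so the final letter is not what conditions the rule; the second-to-last letter is.
"funims" has second-to-last letter 'm'. The stems whose second-to-last letter is 'm' (kodememb → koundememb, hargosamf → haunrgosamf, godhemr → goundhemr) insert -un- after the first vowel.
So funims → fuunnims.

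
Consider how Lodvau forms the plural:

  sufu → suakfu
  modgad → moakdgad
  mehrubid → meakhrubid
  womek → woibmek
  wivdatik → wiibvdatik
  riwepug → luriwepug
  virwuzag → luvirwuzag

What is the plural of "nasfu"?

naaksfu

mehrubid and wivdatik both have last vowel 'i' yet inflect differently (meakhrubid, wiibvdatik), so the last vowel is not what conditions the rule; the final letter is.
"nasfu" ends in -u. The one such stem in the data (sufu → suakfu) inserts -ak- after the first vowel (as do modgad, mehrubid), so the same rule applies.
The other patterns: stems ending in -k insert -ib- after the first vowel; stems ending in -g add the prefix lu-.
So nasfu → naaksfu.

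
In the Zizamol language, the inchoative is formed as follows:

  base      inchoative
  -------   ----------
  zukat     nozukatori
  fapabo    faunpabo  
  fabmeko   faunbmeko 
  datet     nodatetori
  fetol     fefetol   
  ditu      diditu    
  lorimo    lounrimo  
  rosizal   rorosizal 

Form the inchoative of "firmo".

fiunrmo

lorimo and fetol both have last vowel 'o' yet inflect differently (lounrimo, fefetol), so the last vowel is not what conditions the rule; the final letter is.
"firmo" ends in -o. The stems ending in -o (lorimo → lounrimo, fapabo → faunpabo, fabmeko → faunbmeko) insert -un- after the first vowel.
So firmo → fiunrmo.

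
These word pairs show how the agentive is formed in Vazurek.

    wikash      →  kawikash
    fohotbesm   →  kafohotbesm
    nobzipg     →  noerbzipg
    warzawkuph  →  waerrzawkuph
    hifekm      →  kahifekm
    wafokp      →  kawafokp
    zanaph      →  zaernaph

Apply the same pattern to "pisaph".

piersaph

zanaph and wikash both end in -h yet inflect differently (zaernaph, kawikash), so the final letter is not what conditions the rule; the second-to-last letter is.
"pisaph" has second-to-last letter 'p'. The stems whose second-to-last letter is 'p' (zanaph → zaernaph, nobzipg → noerbzipg, warzawkuph → waerrzawkuph) insert -er- after the first vowel.
The other pattern: stems whose second-to-last letter is 'k' or 's' add the prefix ka-.
So pisaph → piersaph.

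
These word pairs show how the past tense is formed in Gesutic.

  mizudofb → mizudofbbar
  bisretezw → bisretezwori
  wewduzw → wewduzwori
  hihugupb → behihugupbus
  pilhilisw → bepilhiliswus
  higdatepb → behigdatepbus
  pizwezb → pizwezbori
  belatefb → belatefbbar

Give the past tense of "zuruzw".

zuruzwori

belatefb and pizwezb both end in -b yet inflect differently (belatefbbar, pizwezbori), so the final letter is not what conditions the rule; the second-to-last letter is.
"zuruzw" has second-to-last letter 'z'. The stems whose second-to-last letter is 'z' (pizwezb → pizwezbori, wewduzw → wewduzwori, bisretezw → bisretezwori) add -ori.
So zuruzw → zuruzwori.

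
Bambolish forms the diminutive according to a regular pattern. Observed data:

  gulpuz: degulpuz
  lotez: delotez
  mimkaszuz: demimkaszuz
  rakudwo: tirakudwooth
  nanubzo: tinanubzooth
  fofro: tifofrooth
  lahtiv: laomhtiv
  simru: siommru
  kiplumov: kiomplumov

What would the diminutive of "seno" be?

tisenooth

gulpuz and simru both have last vowel 'u' yet inflect differently (degulpuz, siommru), so the last vowel is not what conditions the rule; the final letter is.
"seno" ends in -o. The stems ending in -o (rakudwo → tirakudwooth, nanubzo → tinanubzooth, fofro → tifofrooth) add ti- … -oth around the stem.
The other patterns: stems ending in -z add the prefix de-; stems ending in -u or -v insert -om- after the first vowel.
So seno → tisenooth.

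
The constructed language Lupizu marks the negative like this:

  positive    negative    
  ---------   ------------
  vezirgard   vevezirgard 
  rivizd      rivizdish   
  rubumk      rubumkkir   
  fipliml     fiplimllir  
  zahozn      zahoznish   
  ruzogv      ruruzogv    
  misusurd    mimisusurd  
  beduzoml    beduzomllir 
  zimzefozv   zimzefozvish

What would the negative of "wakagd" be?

wawakagd

rivizd and vezirgard both end in -d yet inflect differently (rivizdish, vevezirgard), so the final letter is not what conditions the rule; the second-to-last letter is.
"wakagd" has second-to-last letter 'g'. The one such stem in the data (ruzogv → ruruzogv) repeats the first consonant+vowel as a prefix (as do vezirgard, misusurd), so the same rule applies.
The other patterns: stems whose second-to-last letter is 'z' add -ish; stems whose second-to-last letter is 'm' double the final consonant and add -ir.
So wakagd → wawakagd.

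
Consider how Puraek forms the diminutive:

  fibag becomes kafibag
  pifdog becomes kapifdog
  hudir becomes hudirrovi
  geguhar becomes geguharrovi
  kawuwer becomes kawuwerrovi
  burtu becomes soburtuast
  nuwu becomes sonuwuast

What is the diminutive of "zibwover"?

fibag and geguhar both have last vowel 'a' yet inflect differently (kafibag, geguharrovi), so the last vowel is not what conditions the rule; the final letter is.
"zibwover" ends in -r. The stems ending in -r (hudir → hudirrovi, geguhar → geguharrovi, kawuwer → kawuwerrovi) double the final consonant and add -ovi.
The other patterns: stems ending in -g add the prefix ka-; stems ending in -u add so- … -ast around the stem.
So zibwover → zibwoverrovi.

zibwoverrovi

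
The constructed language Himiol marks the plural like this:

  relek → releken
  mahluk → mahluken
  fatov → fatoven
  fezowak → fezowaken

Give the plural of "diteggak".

diteggaken

Every pair shown (relek → releken, mahluk → mahluken, fatov → fatoven, …) follows the same rule: add -en.
So diteggak → diteggaken.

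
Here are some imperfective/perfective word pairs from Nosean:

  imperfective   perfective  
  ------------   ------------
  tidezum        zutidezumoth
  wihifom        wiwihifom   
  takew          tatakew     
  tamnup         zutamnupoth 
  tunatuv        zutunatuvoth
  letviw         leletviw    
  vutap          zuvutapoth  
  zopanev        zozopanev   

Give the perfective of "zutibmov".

zuzutibmov

tunatuv and zopanev both end in -v yet inflect differently (zutunatuvoth, zozopanev), so the final letter is not what conditions the rule; the last vowel is.
"zutibmov" has last vowel 'o'. The one such stem in the data (wihifom → wiwihifom) repeats the first consonant+vowel as a prefix (as do zopanev, takew), so the same rule applies.
So zutibmov → zuzutibmov.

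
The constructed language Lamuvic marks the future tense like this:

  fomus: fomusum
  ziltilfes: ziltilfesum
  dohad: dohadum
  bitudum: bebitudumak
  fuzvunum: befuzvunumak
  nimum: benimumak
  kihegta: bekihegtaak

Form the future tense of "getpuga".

begetpugaak

fomus and bitudum both have last vowel 'u' yet inflect differently (fomusum, bebitudumak), so the last vowel is not what conditions the rule; the final letter is.
"getpuga" ends in -a. The one such stem in the data (kihegta → bekihegtaak) adds be- … -ak around the stem, so the same rule applies.
So getpuga → begetpugaak.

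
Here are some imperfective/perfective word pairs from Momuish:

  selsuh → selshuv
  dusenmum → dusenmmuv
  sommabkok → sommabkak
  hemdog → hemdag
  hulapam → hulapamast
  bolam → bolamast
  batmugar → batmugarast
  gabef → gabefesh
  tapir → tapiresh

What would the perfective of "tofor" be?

"tofor" has last vowel 'o'. The stems whose last vowel is 'o' (sommabkok → sommabkak, hemdog → hemdag) change the last vowel to 'a'.
The other patterns: stems whose last vowel is 'u' delete the last vowel and add -uv; stems whose last vowel is 'a' add -ast; stems whose last vowel is 'e' or 'i' add -esh.
So tofor → tofar.

tofar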